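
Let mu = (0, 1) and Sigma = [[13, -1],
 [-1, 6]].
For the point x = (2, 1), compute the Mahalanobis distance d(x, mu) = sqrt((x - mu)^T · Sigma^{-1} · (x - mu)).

Step 1 — centre the observation: (x - mu) = (2, 0).

Step 2 — invert Sigma. det(Sigma) = 13·6 - (-1)² = 77.
  Sigma^{-1} = (1/det) · [[d, -b], [-b, a]] = [[0.0779, 0.013],
 [0.013, 0.1688]].

Step 3 — form the quadratic (x - mu)^T · Sigma^{-1} · (x - mu):
  Sigma^{-1} · (x - mu) = (0.1558, 0.026).
  (x - mu)^T · [Sigma^{-1} · (x - mu)] = (2)·(0.1558) + (0)·(0.026) = 0.3117.

Step 4 — take square root: d = √(0.3117) ≈ 0.5583.

d(x, mu) = √(0.3117) ≈ 0.5583


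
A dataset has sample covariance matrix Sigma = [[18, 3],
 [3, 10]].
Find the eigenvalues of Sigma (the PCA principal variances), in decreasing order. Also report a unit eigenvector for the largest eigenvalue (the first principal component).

Step 1 — characteristic polynomial of 2×2 Sigma:
  det(Sigma - λI) = λ² - trace · λ + det = 0.
  trace = 18 + 10 = 28, det = 18·10 - (3)² = 171.
Step 2 — discriminant:
  Δ = trace² - 4·det = 784 - 684 = 100.
Step 3 — eigenvalues:
  λ = (trace ± √Δ)/2 = (28 ± 10)/2,
  λ_1 = 19,  λ_2 = 9.

Step 4 — unit eigenvector for λ_1: solve (Sigma - λ_1 I)v = 0. First row:
  (18 - 19)·v_x + (3)·v_y = 0, i.e. (-1)·v_x + (3)·v_y = 0,
  so v ∝ (b, λ_1 - a) = (3, 1) = u.
  ||u|| = √((3)² + (1)²) = √(10) ≈ 3.1623,
  v_1 = u/||u|| ≈ (0.9487, 0.3162) (||v_1|| = 1).

λ_1 = 19,  λ_2 = 9;  v_1 ≈ (0.9487, 0.3162)


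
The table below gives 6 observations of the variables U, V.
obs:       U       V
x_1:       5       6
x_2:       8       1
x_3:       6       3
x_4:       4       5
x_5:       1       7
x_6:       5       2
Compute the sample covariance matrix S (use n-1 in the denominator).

Step 1 — column means:
  mean(U) = (5 + 8 + 6 + 4 + 1 + 5) / 6 = 29/6 = 4.8333
  mean(V) = (6 + 1 + 3 + 5 + 7 + 2) / 6 = 24/6 = 4

Step 2 — sample covariance S[i,j] = (1/(n-1)) · Σ_k (x_{k,i} - mean_i) · (x_{k,j} - mean_j), with n-1 = 5.
  S[U,U] = ((0.1667)·(0.1667) + (3.1667)·(3.1667) + (1.1667)·(1.1667) + (-0.8333)·(-0.8333) + (-3.8333)·(-3.8333) + (0.1667)·(0.1667)) / 5 = 26.8333/5 = 5.3667
  S[U,V] = ((0.1667)·(2) + (3.1667)·(-3) + (1.1667)·(-1) + (-0.8333)·(1) + (-3.8333)·(3) + (0.1667)·(-2)) / 5 = -23/5 = -4.6
  S[V,V] = ((2)·(2) + (-3)·(-3) + (-1)·(-1) + (1)·(1) + (3)·(3) + (-2)·(-2)) / 5 = 28/5 = 5.6

S is symmetric (S[j,i] = S[i,j]). Assembling:

S = [[5.3667, -4.6],
 [-4.6, 5.6]]


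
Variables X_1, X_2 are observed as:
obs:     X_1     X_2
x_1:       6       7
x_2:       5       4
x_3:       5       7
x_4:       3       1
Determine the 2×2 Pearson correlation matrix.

Step 1 — column means:
  mean(X_1) = (6 + 5 + 5 + 3) / 4 = 19/4 = 4.75
  mean(X_2) = (7 + 4 + 7 + 1) / 4 = 19/4 = 4.75

Step 2 — sample variances and covariances s[i,j] = (1/(n-1)) · Σ_k (x_{k,i} - mean_i) · (x_{k,j} - mean_j), with n-1 = 3:
  s[X_1,X_1] = ((1.25)·(1.25) + (0.25)·(0.25) + (0.25)·(0.25) + (-1.75)·(-1.75)) / 3 = 4.75/3 = 1.5833
  s[X_1,X_2] = ((1.25)·(2.25) + (0.25)·(-0.75) + (0.25)·(2.25) + (-1.75)·(-3.75)) / 3 = 9.75/3 = 3.25
  s[X_2,X_2] = ((2.25)·(2.25) + (-0.75)·(-0.75) + (2.25)·(2.25) + (-3.75)·(-3.75)) / 3 = 24.75/3 = 8.25
  Sample standard deviations s_i = √(s[i,i]):
  s(X_1) = √(1.5833) = 1.2583
  s(X_2) = √(8.25) = 2.8723

Step 3 — r_{ij} = s_{ij} / (s_i · s_j):
  r[X_1,X_1] = 1 (diagonal).
  r[X_1,X_2] = 3.25 / (1.2583 · 2.8723) = 3.25 / 3.6142 = 0.8992
  r[X_2,X_2] = 1 (diagonal).

R is symmetric with unit diagonal. Assembling:

R = [[1, 0.8992],
 [0.8992, 1]]


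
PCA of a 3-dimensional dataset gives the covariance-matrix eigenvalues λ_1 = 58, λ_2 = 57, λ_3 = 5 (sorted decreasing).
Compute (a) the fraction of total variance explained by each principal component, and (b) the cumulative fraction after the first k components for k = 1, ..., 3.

Step 1 — total variance = trace(Sigma) = Σ λ_i = 58 + 57 + 5 = 120.

Step 2 — fraction explained by component i = λ_i / Σ λ:
  PC1: 58/120 = 0.4833
  PC2: 57/120 = 0.475
  PC3: 5/120 = 0.0417

Step 3 — cumulative fraction after k components = (λ_1 + ... + λ_k) / Σ λ:
  k = 1: 58/120 = 0.4833
  k = 2: (58 + 57)/120 = 115/120 = 0.9583
  k = 3: (58 + 57 + 5)/120 = 120/120 = 1

Summary (fraction, with percent):

explained: PC1 0.4833 (48.33%), PC2 0.475 (47.5%), PC3 0.0417 (4.17%);  cumulative: 0.4833, 0.9583, 1


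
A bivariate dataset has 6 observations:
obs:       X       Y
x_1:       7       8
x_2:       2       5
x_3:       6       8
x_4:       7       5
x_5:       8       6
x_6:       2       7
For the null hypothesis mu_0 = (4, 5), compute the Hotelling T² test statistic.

Step 1 — sample mean vector:
  mean(X) = (7 + 2 + 6 + 7 + 8 + 2) / 6 = 32/6 = 5.3333
  mean(Y) = (8 + 5 + 8 + 5 + 6 + 7) / 6 = 39/6 = 6.5
  x̄ = (5.3333, 6.5),  deviation x̄ - mu_0 = (5.3333, 6.5) - (4, 5) = (1.3333, 1.5).

Step 2 — sample covariance matrix, S[i,j] = (1/(n-1)) · Σ_k (x_{k,i} - mean_i) · (x_{k,j} - mean_j), divisor n-1 = 5:
  S[X,X] = ((1.6667)·(1.6667) + (-3.3333)·(-3.3333) + (0.6667)·(0.6667) + (1.6667)·(1.6667) + (2.6667)·(2.6667) + (-3.3333)·(-3.3333)) / 5 = 35.3333/5 = 7.0667
  S[X,Y] = ((1.6667)·(1.5) + (-3.3333)·(-1.5) + (0.6667)·(1.5) + (1.6667)·(-1.5) + (2.6667)·(-0.5) + (-3.3333)·(0.5)) / 5 = 3/5 = 0.6
  S[Y,Y] = ((1.5)·(1.5) + (-1.5)·(-1.5) + (1.5)·(1.5) + (-1.5)·(-1.5) + (-0.5)·(-0.5) + (0.5)·(0.5)) / 5 = 9.5/5 = 1.9
  S = [[7.0667, 0.6],
 [0.6, 1.9]].

Step 3 — invert S. det(S) = 7.0667·1.9 - (0.6)² = 13.0667.
  S^{-1} = (1/det) · [[d, -b], [-b, a]] = [[0.1454, -0.0459],
 [-0.0459, 0.5408]].

Step 4 — quadratic form (x̄ - mu_0)^T · S^{-1} · (x̄ - mu_0):
  S^{-1} · (x̄ - mu_0) = (0.125, 0.75),
  (x̄ - mu_0)^T · [...] = (1.3333)·(0.125) + (1.5)·(0.75) = 1.2917.

Step 5 — scale by n: T² = 6 · 1.2917 = 7.75.

T² ≈ 7.75


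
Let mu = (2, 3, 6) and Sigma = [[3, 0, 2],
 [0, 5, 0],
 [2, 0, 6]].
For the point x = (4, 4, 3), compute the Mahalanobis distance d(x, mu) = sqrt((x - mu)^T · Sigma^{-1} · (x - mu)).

Step 1 — centre the observation: (x - mu) = (2, 1, -3).

Step 2 — invert Sigma (cofactor / det for 3×3, or solve directly):
  Sigma^{-1} = [[0.4286, 0, -0.1429],
 [0, 0.2, 0],
 [-0.1429, 0, 0.2143]].

Step 3 — form the quadratic (x - mu)^T · Sigma^{-1} · (x - mu):
  Sigma^{-1} · (x - mu) = (1.2857, 0.2, -0.9286).
  (x - mu)^T · [Sigma^{-1} · (x - mu)] = (2)·(1.2857) + (1)·(0.2) + (-3)·(-0.9286) = 5.5571.

Step 4 — take square root: d = √(5.5571) ≈ 2.3574.

d(x, mu) = √(5.5571) ≈ 2.3574


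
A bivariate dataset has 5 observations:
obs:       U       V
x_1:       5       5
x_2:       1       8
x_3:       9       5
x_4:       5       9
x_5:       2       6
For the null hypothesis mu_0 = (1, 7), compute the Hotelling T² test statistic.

Step 1 — sample mean vector:
  mean(U) = (5 + 1 + 9 + 5 + 2) / 5 = 22/5 = 4.4
  mean(V) = (5 + 8 + 5 + 9 + 6) / 5 = 33/5 = 6.6
  x̄ = (4.4, 6.6),  deviation x̄ - mu_0 = (4.4, 6.6) - (1, 7) = (3.4, -0.4).

Step 2 — sample covariance matrix, S[i,j] = (1/(n-1)) · Σ_k (x_{k,i} - mean_i) · (x_{k,j} - mean_j), divisor n-1 = 4:
  S[U,U] = ((0.6)·(0.6) + (-3.4)·(-3.4) + (4.6)·(4.6) + (0.6)·(0.6) + (-2.4)·(-2.4)) / 4 = 39.2/4 = 9.8
  S[U,V] = ((0.6)·(-1.6) + (-3.4)·(1.4) + (4.6)·(-1.6) + (0.6)·(2.4) + (-2.4)·(-0.6)) / 4 = -10.2/4 = -2.55
  S[V,V] = ((-1.6)·(-1.6) + (1.4)·(1.4) + (-1.6)·(-1.6) + (2.4)·(2.4) + (-0.6)·(-0.6)) / 4 = 13.2/4 = 3.3
  S = [[9.8, -2.55],
 [-2.55, 3.3]].

Step 3 — invert S. det(S) = 9.8·3.3 - (-2.55)² = 25.8375.
  S^{-1} = (1/det) · [[d, -b], [-b, a]] = [[0.1277, 0.0987],
 [0.0987, 0.3793]].

Step 4 — quadratic form (x̄ - mu_0)^T · S^{-1} · (x̄ - mu_0):
  S^{-1} · (x̄ - mu_0) = (0.3948, 0.1838),
  (x̄ - mu_0)^T · [...] = (3.4)·(0.3948) + (-0.4)·(0.1838) = 1.2687.

Step 5 — scale by n: T² = 5 · 1.2687 = 6.3435.

T² ≈ 6.3435


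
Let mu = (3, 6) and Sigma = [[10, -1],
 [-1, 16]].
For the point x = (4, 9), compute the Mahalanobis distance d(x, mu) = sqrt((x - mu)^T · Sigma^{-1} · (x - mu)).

Step 1 — centre the observation: (x - mu) = (1, 3).

Step 2 — invert Sigma. det(Sigma) = 10·16 - (-1)² = 159.
  Sigma^{-1} = (1/det) · [[d, -b], [-b, a]] = [[0.1006, 0.0063],
 [0.0063, 0.0629]].

Step 3 — form the quadratic (x - mu)^T · Sigma^{-1} · (x - mu):
  Sigma^{-1} · (x - mu) = (0.1195, 0.195).
  (x - mu)^T · [Sigma^{-1} · (x - mu)] = (1)·(0.1195) + (3)·(0.195) = 0.7044.

Step 4 — take square root: d = √(0.7044) ≈ 0.8393.

d(x, mu) = √(0.7044) ≈ 0.8393


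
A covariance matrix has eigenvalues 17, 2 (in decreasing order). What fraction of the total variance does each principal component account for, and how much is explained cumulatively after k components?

Step 1 — total variance = trace(Sigma) = Σ λ_i = 17 + 2 = 19.

Step 2 — fraction explained by component i = λ_i / Σ λ:
  PC1: 17/19 = 0.8947
  PC2: 2/19 = 0.1053

Step 3 — cumulative fraction after k components = (λ_1 + ... + λ_k) / Σ λ:
  k = 1: 17/19 = 0.8947
  k = 2: (17 + 2)/19 = 19/19 = 1

Summary (fraction, with percent):

explained: PC1 0.8947 (89.47%), PC2 0.1053 (10.53%);  cumulative: 0.8947, 1


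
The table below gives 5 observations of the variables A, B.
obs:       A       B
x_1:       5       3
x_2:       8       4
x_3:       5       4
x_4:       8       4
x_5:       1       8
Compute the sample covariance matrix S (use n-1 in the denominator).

Step 1 — column means:
  mean(A) = (5 + 8 + 5 + 8 + 1) / 5 = 27/5 = 5.4
  mean(B) = (3 + 4 + 4 + 4 + 8) / 5 = 23/5 = 4.6

Step 2 — sample covariance S[i,j] = (1/(n-1)) · Σ_k (x_{k,i} - mean_i) · (x_{k,j} - mean_j), with n-1 = 4.
  S[A,A] = ((-0.4)·(-0.4) + (2.6)·(2.6) + (-0.4)·(-0.4) + (2.6)·(2.6) + (-4.4)·(-4.4)) / 4 = 33.2/4 = 8.3
  S[A,B] = ((-0.4)·(-1.6) + (2.6)·(-0.6) + (-0.4)·(-0.6) + (2.6)·(-0.6) + (-4.4)·(3.4)) / 4 = -17.2/4 = -4.3
  S[B,B] = ((-1.6)·(-1.6) + (-0.6)·(-0.6) + (-0.6)·(-0.6) + (-0.6)·(-0.6) + (3.4)·(3.4)) / 4 = 15.2/4 = 3.8

S is symmetric (S[j,i] = S[i,j]). Assembling:

S = [[8.3, -4.3],
 [-4.3, 3.8]]


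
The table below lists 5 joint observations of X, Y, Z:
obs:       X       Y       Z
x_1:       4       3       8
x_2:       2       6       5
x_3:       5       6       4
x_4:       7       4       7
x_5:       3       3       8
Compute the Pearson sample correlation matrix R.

Step 1 — column means:
  mean(X) = (4 + 2 + 5 + 7 + 3) / 5 = 21/5 = 4.2
  mean(Y) = (3 + 6 + 6 + 4 + 3) / 5 = 22/5 = 4.4
  mean(Z) = (8 + 5 + 4 + 7 + 8) / 5 = 32/5 = 6.4

Step 2 — sample variances and covariances s[i,j] = (1/(n-1)) · Σ_k (x_{k,i} - mean_i) · (x_{k,j} - mean_j), with n-1 = 4:
  s[X,X] = ((-0.2)·(-0.2) + (-2.2)·(-2.2) + (0.8)·(0.8) + (2.8)·(2.8) + (-1.2)·(-1.2)) / 4 = 14.8/4 = 3.7
  s[X,Y] = ((-0.2)·(-1.4) + (-2.2)·(1.6) + (0.8)·(1.6) + (2.8)·(-0.4) + (-1.2)·(-1.4)) / 4 = -1.4/4 = -0.35
  s[X,Z] = ((-0.2)·(1.6) + (-2.2)·(-1.4) + (0.8)·(-2.4) + (2.8)·(0.6) + (-1.2)·(1.6)) / 4 = 0.6/4 = 0.15
  s[Y,Y] = ((-1.4)·(-1.4) + (1.6)·(1.6) + (1.6)·(1.6) + (-0.4)·(-0.4) + (-1.4)·(-1.4)) / 4 = 9.2/4 = 2.3
  s[Y,Z] = ((-1.4)·(1.6) + (1.6)·(-1.4) + (1.6)·(-2.4) + (-0.4)·(0.6) + (-1.4)·(1.6)) / 4 = -10.8/4 = -2.7
  s[Z,Z] = ((1.6)·(1.6) + (-1.4)·(-1.4) + (-2.4)·(-2.4) + (0.6)·(0.6) + (1.6)·(1.6)) / 4 = 13.2/4 = 3.3
  Sample standard deviations s_i = √(s[i,i]):
  s(X) = √(3.7) = 1.9235
  s(Y) = √(2.3) = 1.5166
  s(Z) = √(3.3) = 1.8166

Step 3 — r_{ij} = s_{ij} / (s_i · s_j):
  r[X,X] = 1 (diagonal).
  r[X,Y] = -0.35 / (1.9235 · 1.5166) = -0.35 / 2.9172 = -0.12
  r[X,Z] = 0.15 / (1.9235 · 1.8166) = 0.15 / 3.4943 = 0.0429
  r[Y,Y] = 1 (diagonal).
  r[Y,Z] = -2.7 / (1.5166 · 1.8166) = -2.7 / 2.755 = -0.98
  r[Z,Z] = 1 (diagonal).

R is symmetric with unit diagonal. Assembling:

R = [[1, -0.12, 0.0429],
 [-0.12, 1, -0.98],
 [0.0429, -0.98, 1]]


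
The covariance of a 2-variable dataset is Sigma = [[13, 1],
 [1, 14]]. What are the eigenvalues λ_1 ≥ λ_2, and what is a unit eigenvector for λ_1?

Step 1 — characteristic polynomial of 2×2 Sigma:
  det(Sigma - λI) = λ² - trace · λ + det = 0.
  trace = 13 + 14 = 27, det = 13·14 - (1)² = 181.
Step 2 — discriminant:
  Δ = trace² - 4·det = 729 - 724 = 5.
Step 3 — eigenvalues:
  λ = (trace ± √Δ)/2 = (27 ± 2.2361)/2,
  λ_1 = 14.618,  λ_2 = 12.382.

Step 4 — unit eigenvector for λ_1: solve (Sigma - λ_1 I)v = 0. First row:
  (13 - 14.618)·v_x + (1)·v_y = 0, i.e. (-1.618)·v_x + (1)·v_y = 0,
  so v ∝ (b, λ_1 - a) = (1, 1.618) = u.
  ||u|| = √((1)² + (1.618)²) = √(3.618) ≈ 1.9021,
  v_1 = u/||u|| ≈ (0.5257, 0.8507) (||v_1|| = 1).

λ_1 = 14.618,  λ_2 = 12.382;  v_1 ≈ (0.5257, 0.8507)


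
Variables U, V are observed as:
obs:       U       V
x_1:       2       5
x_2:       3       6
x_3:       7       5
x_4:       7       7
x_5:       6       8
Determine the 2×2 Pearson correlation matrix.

Step 1 — column means:
  mean(U) = (2 + 3 + 7 + 7 + 6) / 5 = 25/5 = 5
  mean(V) = (5 + 6 + 5 + 7 + 8) / 5 = 31/5 = 6.2

Step 2 — sample variances and covariances s[i,j] = (1/(n-1)) · Σ_k (x_{k,i} - mean_i) · (x_{k,j} - mean_j), with n-1 = 4:
  s[U,U] = ((-3)·(-3) + (-2)·(-2) + (2)·(2) + (2)·(2) + (1)·(1)) / 4 = 22/4 = 5.5
  s[U,V] = ((-3)·(-1.2) + (-2)·(-0.2) + (2)·(-1.2) + (2)·(0.8) + (1)·(1.8)) / 4 = 5/4 = 1.25
  s[V,V] = ((-1.2)·(-1.2) + (-0.2)·(-0.2) + (-1.2)·(-1.2) + (0.8)·(0.8) + (1.8)·(1.8)) / 4 = 6.8/4 = 1.7
  Sample standard deviations s_i = √(s[i,i]):
  s(U) = √(5.5) = 2.3452
  s(V) = √(1.7) = 1.3038

Step 3 — r_{ij} = s_{ij} / (s_i · s_j):
  r[U,U] = 1 (diagonal).
  r[U,V] = 1.25 / (2.3452 · 1.3038) = 1.25 / 3.0578 = 0.4088
  r[V,V] = 1 (diagonal).

R is symmetric with unit diagonal. Assembling:

R = [[1, 0.4088],
 [0.4088, 1]]


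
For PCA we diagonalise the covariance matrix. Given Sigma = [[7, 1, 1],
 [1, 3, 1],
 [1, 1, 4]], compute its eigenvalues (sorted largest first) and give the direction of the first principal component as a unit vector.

Step 1 — characteristic polynomial p(λ) = det(λI - Sigma) = λ³ - tr·λ² + c_1·λ - det, where tr = trace, c_1 = sum of the principal 2×2 minors, det = det(Sigma):
  tr = 7 + 3 + 4 = 14,
  c_1 = (7·3 - (1)²) + (7·4 - (1)²) + (3·4 - (1)²) = 20 + 27 + 11 = 58,
  det = 7·(3·4 - (1)²) - (1)·((1)·4 - (1)·(1)) + (1)·((1)·(1) - 3·(1)) = 7·(11) - (1)·(3) + (1)·(-2) = 72.
  So p(λ) = λ³ - 14λ² + 58λ - 72.
Step 2 — look for an integer root (rational root theorem: any rational root is an integer divisor of 72). Testing λ = 4:
  p(4) = 64 - 224 + 232 - 72 = 0  ✓
  Dividing out (λ - 4): p(λ) = (λ - 4)(λ² - 10λ + 18).
Step 3 — remaining eigenvalues from the quadratic λ² - 10λ + 18 = 0:
  Δ = 10² - 4·18 = 100 - 72 = 28,  λ = (10 ± √28)/2 = (10 ± 5.2915)/2 ≈ 7.6458 or 2.3542.
  Sorted: λ_1 = 7.6458,  λ_2 = 4,  λ_3 = 2.3542  (check: sum = 14 = tr ✓).

Step 4 — unit eigenvector for λ_1 ≈ 7.6458: v spans the null space of (Sigma - λ_1 I), whose rows are
  r_1 = (-0.6458, 1, 1),  r_2 = (1, -4.6458, 1),  r_3 = (1, 1, -3.6458).
  v is orthogonal to every row, so take v ∝ r_1 × r_2 = ((1)·(1) - (1)·(-4.6458), (1)·(1) - (-0.6458)·(1), (-0.6458)·(-4.6458) - (1)·(1)) ≈ (5.6458, 1.6458, 2).
  Let u = (5.6458, 1.6458, 2).
  ||u|| = √((5.6458)² + (1.6458)² + (2)²) = √(38.583) ≈ 6.2115,  v_1 = u/||u|| ≈ (0.9089, 0.265, 0.322) (||v_1|| = 1).

λ_1 = 7.6458,  λ_2 = 4,  λ_3 = 2.3542;  v_1 ≈ (0.9089, 0.265, 0.322)


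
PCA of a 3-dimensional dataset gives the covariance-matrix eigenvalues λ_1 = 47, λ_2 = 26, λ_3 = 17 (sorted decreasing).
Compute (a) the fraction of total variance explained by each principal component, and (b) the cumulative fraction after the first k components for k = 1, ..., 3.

Step 1 — total variance = trace(Sigma) = Σ λ_i = 47 + 26 + 17 = 90.

Step 2 — fraction explained by component i = λ_i / Σ λ:
  PC1: 47/90 = 0.5222
  PC2: 26/90 = 0.2889
  PC3: 17/90 = 0.1889

Step 3 — cumulative fraction after k components = (λ_1 + ... + λ_k) / Σ λ:
  k = 1: 47/90 = 0.5222
  k = 2: (47 + 26)/90 = 73/90 = 0.8111
  k = 3: (47 + 26 + 17)/90 = 90/90 = 1

Summary (fraction, with percent):

explained: PC1 0.5222 (52.22%), PC2 0.2889 (28.89%), PC3 0.1889 (18.89%);  cumulative: 0.5222, 0.8111, 1


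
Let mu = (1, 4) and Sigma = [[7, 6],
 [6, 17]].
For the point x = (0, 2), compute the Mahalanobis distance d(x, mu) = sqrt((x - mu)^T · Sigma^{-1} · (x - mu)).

Step 1 — centre the observation: (x - mu) = (-1, -2).

Step 2 — invert Sigma. det(Sigma) = 7·17 - (6)² = 83.
  Sigma^{-1} = (1/det) · [[d, -b], [-b, a]] = [[0.2048, -0.0723],
 [-0.0723, 0.0843]].

Step 3 — form the quadratic (x - mu)^T · Sigma^{-1} · (x - mu):
  Sigma^{-1} · (x - mu) = (-0.0602, -0.0964).
  (x - mu)^T · [Sigma^{-1} · (x - mu)] = (-1)·(-0.0602) + (-2)·(-0.0964) = 0.253.

Step 4 — take square root: d = √(0.253) ≈ 0.503.

d(x, mu) = √(0.253) ≈ 0.503


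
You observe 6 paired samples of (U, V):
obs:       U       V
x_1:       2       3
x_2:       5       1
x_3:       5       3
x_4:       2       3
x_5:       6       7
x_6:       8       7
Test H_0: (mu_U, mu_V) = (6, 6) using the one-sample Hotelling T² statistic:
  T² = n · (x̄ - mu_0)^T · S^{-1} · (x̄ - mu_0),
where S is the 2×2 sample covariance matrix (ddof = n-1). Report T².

Step 1 — sample mean vector:
  mean(U) = (2 + 5 + 5 + 2 + 6 + 8) / 6 = 28/6 = 4.6667
  mean(V) = (3 + 1 + 3 + 3 + 7 + 7) / 6 = 24/6 = 4
  x̄ = (4.6667, 4),  deviation x̄ - mu_0 = (4.6667, 4) - (6, 6) = (-1.3333, -2).

Step 2 — sample covariance matrix, S[i,j] = (1/(n-1)) · Σ_k (x_{k,i} - mean_i) · (x_{k,j} - mean_j), divisor n-1 = 5:
  S[U,U] = ((-2.6667)·(-2.6667) + (0.3333)·(0.3333) + (0.3333)·(0.3333) + (-2.6667)·(-2.6667) + (1.3333)·(1.3333) + (3.3333)·(3.3333)) / 5 = 27.3333/5 = 5.4667
  S[U,V] = ((-2.6667)·(-1) + (0.3333)·(-3) + (0.3333)·(-1) + (-2.6667)·(-1) + (1.3333)·(3) + (3.3333)·(3)) / 5 = 18/5 = 3.6
  S[V,V] = ((-1)·(-1) + (-3)·(-3) + (-1)·(-1) + (-1)·(-1) + (3)·(3) + (3)·(3)) / 5 = 30/5 = 6
  S = [[5.4667, 3.6],
 [3.6, 6]].

Step 3 — invert S. det(S) = 5.4667·6 - (3.6)² = 19.84.
  S^{-1} = (1/det) · [[d, -b], [-b, a]] = [[0.3024, -0.1815],
 [-0.1815, 0.2755]].

Step 4 — quadratic form (x̄ - mu_0)^T · S^{-1} · (x̄ - mu_0):
  S^{-1} · (x̄ - mu_0) = (-0.0403, -0.3091),
  (x̄ - mu_0)^T · [...] = (-1.3333)·(-0.0403) + (-2)·(-0.3091) = 0.672.

Step 5 — scale by n: T² = 6 · 0.672 = 4.0323.

T² ≈ 4.0323


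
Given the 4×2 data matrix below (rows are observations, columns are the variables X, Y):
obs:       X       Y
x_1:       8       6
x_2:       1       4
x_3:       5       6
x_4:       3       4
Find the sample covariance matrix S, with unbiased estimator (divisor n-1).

Step 1 — column means:
  mean(X) = (8 + 1 + 5 + 3) / 4 = 17/4 = 4.25
  mean(Y) = (6 + 4 + 6 + 4) / 4 = 20/4 = 5

Step 2 — sample covariance S[i,j] = (1/(n-1)) · Σ_k (x_{k,i} - mean_i) · (x_{k,j} - mean_j), with n-1 = 3.
  S[X,X] = ((3.75)·(3.75) + (-3.25)·(-3.25) + (0.75)·(0.75) + (-1.25)·(-1.25)) / 3 = 26.75/3 = 8.9167
  S[X,Y] = ((3.75)·(1) + (-3.25)·(-1) + (0.75)·(1) + (-1.25)·(-1)) / 3 = 9/3 = 3
  S[Y,Y] = ((1)·(1) + (-1)·(-1) + (1)·(1) + (-1)·(-1)) / 3 = 4/3 = 1.3333

S is symmetric (S[j,i] = S[i,j]). Assembling:

S = [[8.9167, 3],
 [3, 1.3333]]


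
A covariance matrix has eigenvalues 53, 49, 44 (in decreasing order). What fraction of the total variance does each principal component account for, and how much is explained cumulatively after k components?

Step 1 — total variance = trace(Sigma) = Σ λ_i = 53 + 49 + 44 = 146.

Step 2 — fraction explained by component i = λ_i / Σ λ:
  PC1: 53/146 = 0.363
  PC2: 49/146 = 0.3356
  PC3: 44/146 = 0.3014

Step 3 — cumulative fraction after k components = (λ_1 + ... + λ_k) / Σ λ:
  k = 1: 53/146 = 0.363
  k = 2: (53 + 49)/146 = 102/146 = 0.6986
  k = 3: (53 + 49 + 44)/146 = 146/146 = 1

Summary (fraction, with percent):

explained: PC1 0.363 (36.3%), PC2 0.3356 (33.56%), PC3 0.3014 (30.14%);  cumulative: 0.363, 0.6986, 1


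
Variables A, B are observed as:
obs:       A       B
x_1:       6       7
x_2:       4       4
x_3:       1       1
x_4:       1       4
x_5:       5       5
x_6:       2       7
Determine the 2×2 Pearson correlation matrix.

Step 1 — column means:
  mean(A) = (6 + 4 + 1 + 1 + 5 + 2) / 6 = 19/6 = 3.1667
  mean(B) = (7 + 4 + 1 + 4 + 5 + 7) / 6 = 28/6 = 4.6667

Step 2 — sample variances and covariances s[i,j] = (1/(n-1)) · Σ_k (x_{k,i} - mean_i) · (x_{k,j} - mean_j), with n-1 = 5:
  s[A,A] = ((2.8333)·(2.8333) + (0.8333)·(0.8333) + (-2.1667)·(-2.1667) + (-2.1667)·(-2.1667) + (1.8333)·(1.8333) + (-1.1667)·(-1.1667)) / 5 = 22.8333/5 = 4.5667
  s[A,B] = ((2.8333)·(2.3333) + (0.8333)·(-0.6667) + (-2.1667)·(-3.6667) + (-2.1667)·(-0.6667) + (1.8333)·(0.3333) + (-1.1667)·(2.3333)) / 5 = 13.3333/5 = 2.6667
  s[B,B] = ((2.3333)·(2.3333) + (-0.6667)·(-0.6667) + (-3.6667)·(-3.6667) + (-0.6667)·(-0.6667) + (0.3333)·(0.3333) + (2.3333)·(2.3333)) / 5 = 25.3333/5 = 5.0667
  Sample standard deviations s_i = √(s[i,i]):
  s(A) = √(4.5667) = 2.137
  s(B) = √(5.0667) = 2.2509

Step 3 — r_{ij} = s_{ij} / (s_i · s_j):
  r[A,A] = 1 (diagonal).
  r[A,B] = 2.6667 / (2.137 · 2.2509) = 2.6667 / 4.8102 = 0.5544
  r[B,B] = 1 (diagonal).

R is symmetric with unit diagonal. Assembling:

R = [[1, 0.5544],
 [0.5544, 1]]


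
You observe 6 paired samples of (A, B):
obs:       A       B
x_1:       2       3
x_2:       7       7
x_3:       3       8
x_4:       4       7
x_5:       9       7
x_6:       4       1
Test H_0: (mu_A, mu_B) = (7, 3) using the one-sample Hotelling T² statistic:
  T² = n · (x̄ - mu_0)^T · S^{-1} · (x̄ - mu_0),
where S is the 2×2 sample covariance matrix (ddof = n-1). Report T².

Step 1 — sample mean vector:
  mean(A) = (2 + 7 + 3 + 4 + 9 + 4) / 6 = 29/6 = 4.8333
  mean(B) = (3 + 7 + 8 + 7 + 7 + 1) / 6 = 33/6 = 5.5
  x̄ = (4.8333, 5.5),  deviation x̄ - mu_0 = (4.8333, 5.5) - (7, 3) = (-2.1667, 2.5).

Step 2 — sample covariance matrix, S[i,j] = (1/(n-1)) · Σ_k (x_{k,i} - mean_i) · (x_{k,j} - mean_j), divisor n-1 = 5:
  S[A,A] = ((-2.8333)·(-2.8333) + (2.1667)·(2.1667) + (-1.8333)·(-1.8333) + (-0.8333)·(-0.8333) + (4.1667)·(4.1667) + (-0.8333)·(-0.8333)) / 5 = 34.8333/5 = 6.9667
  S[A,B] = ((-2.8333)·(-2.5) + (2.1667)·(1.5) + (-1.8333)·(2.5) + (-0.8333)·(1.5) + (4.1667)·(1.5) + (-0.8333)·(-4.5)) / 5 = 14.5/5 = 2.9
  S[B,B] = ((-2.5)·(-2.5) + (1.5)·(1.5) + (2.5)·(2.5) + (1.5)·(1.5) + (1.5)·(1.5) + (-4.5)·(-4.5)) / 5 = 39.5/5 = 7.9
  S = [[6.9667, 2.9],
 [2.9, 7.9]].

Step 3 — invert S. det(S) = 6.9667·7.9 - (2.9)² = 46.6267.
  S^{-1} = (1/det) · [[d, -b], [-b, a]] = [[0.1694, -0.0622],
 [-0.0622, 0.1494]].

Step 4 — quadratic form (x̄ - mu_0)^T · S^{-1} · (x̄ - mu_0):
  S^{-1} · (x̄ - mu_0) = (-0.5226, 0.5083),
  (x̄ - mu_0)^T · [...] = (-2.1667)·(-0.5226) + (2.5)·(0.5083) = 2.403.

Step 5 — scale by n: T² = 6 · 2.403 = 14.4181.

T² ≈ 14.4181


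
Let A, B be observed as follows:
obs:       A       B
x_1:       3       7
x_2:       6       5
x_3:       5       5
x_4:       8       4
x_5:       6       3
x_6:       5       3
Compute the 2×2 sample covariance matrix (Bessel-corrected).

Step 1 — column means:
  mean(A) = (3 + 6 + 5 + 8 + 6 + 5) / 6 = 33/6 = 5.5
  mean(B) = (7 + 5 + 5 + 4 + 3 + 3) / 6 = 27/6 = 4.5

Step 2 — sample covariance S[i,j] = (1/(n-1)) · Σ_k (x_{k,i} - mean_i) · (x_{k,j} - mean_j), with n-1 = 5.
  S[A,A] = ((-2.5)·(-2.5) + (0.5)·(0.5) + (-0.5)·(-0.5) + (2.5)·(2.5) + (0.5)·(0.5) + (-0.5)·(-0.5)) / 5 = 13.5/5 = 2.7
  S[A,B] = ((-2.5)·(2.5) + (0.5)·(0.5) + (-0.5)·(0.5) + (2.5)·(-0.5) + (0.5)·(-1.5) + (-0.5)·(-1.5)) / 5 = -7.5/5 = -1.5
  S[B,B] = ((2.5)·(2.5) + (0.5)·(0.5) + (0.5)·(0.5) + (-0.5)·(-0.5) + (-1.5)·(-1.5) + (-1.5)·(-1.5)) / 5 = 11.5/5 = 2.3

S is symmetric (S[j,i] = S[i,j]). Assembling:

S = [[2.7, -1.5],
 [-1.5, 2.3]]


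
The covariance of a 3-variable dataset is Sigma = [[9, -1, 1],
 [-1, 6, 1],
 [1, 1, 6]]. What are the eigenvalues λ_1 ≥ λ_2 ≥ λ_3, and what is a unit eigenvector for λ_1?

Step 1 — characteristic polynomial p(λ) = det(λI - Sigma) = λ³ - tr·λ² + c_1·λ - det, where tr = trace, c_1 = sum of the principal 2×2 minors, det = det(Sigma):
  tr = 9 + 6 + 6 = 21,
  c_1 = (9·6 - (-1)²) + (9·6 - (1)²) + (6·6 - (1)²) = 53 + 53 + 35 = 141,
  det = 9·(6·6 - (1)²) - (-1)·((-1)·6 - (1)·(1)) + (1)·((-1)·(1) - 6·(1)) = 9·(35) - (-1)·(-7) + (1)·(-7) = 301.
  So p(λ) = λ³ - 21λ² + 141λ - 301.
Step 2 — look for an integer root (rational root theorem: any rational root is an integer divisor of 301). Testing λ = 7:
  p(7) = 343 - 1029 + 987 - 301 = 0  ✓
  Dividing out (λ - 7): p(λ) = (λ - 7)(λ² - 14λ + 43).
Step 3 — remaining eigenvalues from the quadratic λ² - 14λ + 43 = 0:
  Δ = 14² - 4·43 = 196 - 172 = 24,  λ = (14 ± √24)/2 = (14 ± 4.899)/2 ≈ 9.4495 or 4.5505.
  Sorted: λ_1 = 9.4495,  λ_2 = 7,  λ_3 = 4.5505  (check: sum = 21 = tr ✓).

Step 4 — unit eigenvector for λ_1 ≈ 9.4495: v spans the null space of (Sigma - λ_1 I), whose rows are
  r_1 = (-0.4495, -1, 1),  r_2 = (-1, -3.4495, 1),  r_3 = (1, 1, -3.4495).
  v is orthogonal to every row, so take v ∝ r_1 × r_2 = ((-1)·(1) - (1)·(-3.4495), (1)·(-1) - (-0.4495)·(1), (-0.4495)·(-3.4495) - (-1)·(-1)) ≈ (2.4495, -0.5505, 0.5505).
  Let u = (2.4495, -0.5505, 0.5505).
  ||u|| = √((2.4495)² + (-0.5505)² + (0.5505)²) = √(6.6061) ≈ 2.5702,  v_1 = u/||u|| ≈ (0.953, -0.2142, 0.2142) (||v_1|| = 1).

λ_1 = 9.4495,  λ_2 = 7,  λ_3 = 4.5505;  v_1 ≈ (0.953, -0.2142, 0.2142)


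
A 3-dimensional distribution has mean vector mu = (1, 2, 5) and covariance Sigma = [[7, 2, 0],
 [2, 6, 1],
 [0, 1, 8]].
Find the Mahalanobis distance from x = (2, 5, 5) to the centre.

Step 1 — centre the observation: (x - mu) = (1, 3, 0).

Step 2 — invert Sigma (cofactor / det for 3×3, or solve directly):
  Sigma^{-1} = [[0.1582, -0.0539, 0.0067],
 [-0.0539, 0.1886, -0.0236],
 [0.0067, -0.0236, 0.1279]].

Step 3 — form the quadratic (x - mu)^T · Sigma^{-1} · (x - mu):
  Sigma^{-1} · (x - mu) = (-0.0034, 0.5118, -0.064).
  (x - mu)^T · [Sigma^{-1} · (x - mu)] = (1)·(-0.0034) + (3)·(0.5118) + (0)·(-0.064) = 1.532.

Step 4 — take square root: d = √(1.532) ≈ 1.2377.

d(x, mu) = √(1.532) ≈ 1.2377


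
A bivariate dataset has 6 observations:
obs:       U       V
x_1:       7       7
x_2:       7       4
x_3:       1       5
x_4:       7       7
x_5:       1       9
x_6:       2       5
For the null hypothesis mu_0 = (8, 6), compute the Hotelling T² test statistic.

Step 1 — sample mean vector:
  mean(U) = (7 + 7 + 1 + 7 + 1 + 2) / 6 = 25/6 = 4.1667
  mean(V) = (7 + 4 + 5 + 7 + 9 + 5) / 6 = 37/6 = 6.1667
  x̄ = (4.1667, 6.1667),  deviation x̄ - mu_0 = (4.1667, 6.1667) - (8, 6) = (-3.8333, 0.1667).

Step 2 — sample covariance matrix, S[i,j] = (1/(n-1)) · Σ_k (x_{k,i} - mean_i) · (x_{k,j} - mean_j), divisor n-1 = 5:
  S[U,U] = ((2.8333)·(2.8333) + (2.8333)·(2.8333) + (-3.1667)·(-3.1667) + (2.8333)·(2.8333) + (-3.1667)·(-3.1667) + (-2.1667)·(-2.1667)) / 5 = 48.8333/5 = 9.7667
  S[U,V] = ((2.8333)·(0.8333) + (2.8333)·(-2.1667) + (-3.1667)·(-1.1667) + (2.8333)·(0.8333) + (-3.1667)·(2.8333) + (-2.1667)·(-1.1667)) / 5 = -4.1667/5 = -0.8333
  S[V,V] = ((0.8333)·(0.8333) + (-2.1667)·(-2.1667) + (-1.1667)·(-1.1667) + (0.8333)·(0.8333) + (2.8333)·(2.8333) + (-1.1667)·(-1.1667)) / 5 = 16.8333/5 = 3.3667
  S = [[9.7667, -0.8333],
 [-0.8333, 3.3667]].

Step 3 — invert S. det(S) = 9.7667·3.3667 - (-0.8333)² = 32.1867.
  S^{-1} = (1/det) · [[d, -b], [-b, a]] = [[0.1046, 0.0259],
 [0.0259, 0.3034]].

Step 4 — quadratic form (x̄ - mu_0)^T · S^{-1} · (x̄ - mu_0):
  S^{-1} · (x̄ - mu_0) = (-0.3966, -0.0487),
  (x̄ - mu_0)^T · [...] = (-3.8333)·(-0.3966) + (0.1667)·(-0.0487) = 1.5124.

Step 5 — scale by n: T² = 6 · 1.5124 = 9.0742.

T² ≈ 9.0742


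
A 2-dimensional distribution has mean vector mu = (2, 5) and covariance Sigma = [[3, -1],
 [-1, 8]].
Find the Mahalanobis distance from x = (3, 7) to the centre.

Step 1 — centre the observation: (x - mu) = (1, 2).

Step 2 — invert Sigma. det(Sigma) = 3·8 - (-1)² = 23.
  Sigma^{-1} = (1/det) · [[d, -b], [-b, a]] = [[0.3478, 0.0435],
 [0.0435, 0.1304]].

Step 3 — form the quadratic (x - mu)^T · Sigma^{-1} · (x - mu):
  Sigma^{-1} · (x - mu) = (0.4348, 0.3043).
  (x - mu)^T · [Sigma^{-1} · (x - mu)] = (1)·(0.4348) + (2)·(0.3043) = 1.0435.

Step 4 — take square root: d = √(1.0435) ≈ 1.0215.

d(x, mu) = √(1.0435) ≈ 1.0215


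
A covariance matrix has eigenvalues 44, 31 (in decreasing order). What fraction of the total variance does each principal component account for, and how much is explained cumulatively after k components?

Step 1 — total variance = trace(Sigma) = Σ λ_i = 44 + 31 = 75.

Step 2 — fraction explained by component i = λ_i / Σ λ:
  PC1: 44/75 = 0.5867
  PC2: 31/75 = 0.4133

Step 3 — cumulative fraction after k components = (λ_1 + ... + λ_k) / Σ λ:
  k = 1: 44/75 = 0.5867
  k = 2: (44 + 31)/75 = 75/75 = 1

Summary (fraction, with percent):

explained: PC1 0.5867 (58.67%), PC2 0.4133 (41.33%);  cumulative: 0.5867, 1


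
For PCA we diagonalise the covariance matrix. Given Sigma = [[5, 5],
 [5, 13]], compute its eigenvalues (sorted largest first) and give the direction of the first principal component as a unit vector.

Step 1 — characteristic polynomial of 2×2 Sigma:
  det(Sigma - λI) = λ² - trace · λ + det = 0.
  trace = 5 + 13 = 18, det = 5·13 - (5)² = 40.
Step 2 — discriminant:
  Δ = trace² - 4·det = 324 - 160 = 164.
Step 3 — eigenvalues:
  λ = (trace ± √Δ)/2 = (18 ± 12.8062)/2,
  λ_1 = 15.4031,  λ_2 = 2.5969.

Step 4 — unit eigenvector for λ_1: solve (Sigma - λ_1 I)v = 0. First row:
  (5 - 15.4031)·v_x + (5)·v_y = 0, i.e. (-10.4031)·v_x + (5)·v_y = 0,
  so v ∝ (b, λ_1 - a) = (5, 10.4031) = u.
  ||u|| = √((5)² + (10.4031)²) = √(133.225) ≈ 11.5423,
  v_1 = u/||u|| ≈ (0.4332, 0.9013) (||v_1|| = 1).

λ_1 = 15.4031,  λ_2 = 2.5969;  v_1 ≈ (0.4332, 0.9013)


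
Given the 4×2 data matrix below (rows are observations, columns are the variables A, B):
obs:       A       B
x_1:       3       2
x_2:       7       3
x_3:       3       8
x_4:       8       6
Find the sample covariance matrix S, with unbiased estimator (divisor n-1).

Step 1 — column means:
  mean(A) = (3 + 7 + 3 + 8) / 4 = 21/4 = 5.25
  mean(B) = (2 + 3 + 8 + 6) / 4 = 19/4 = 4.75

Step 2 — sample covariance S[i,j] = (1/(n-1)) · Σ_k (x_{k,i} - mean_i) · (x_{k,j} - mean_j), with n-1 = 3.
  S[A,A] = ((-2.25)·(-2.25) + (1.75)·(1.75) + (-2.25)·(-2.25) + (2.75)·(2.75)) / 3 = 20.75/3 = 6.9167
  S[A,B] = ((-2.25)·(-2.75) + (1.75)·(-1.75) + (-2.25)·(3.25) + (2.75)·(1.25)) / 3 = -0.75/3 = -0.25
  S[B,B] = ((-2.75)·(-2.75) + (-1.75)·(-1.75) + (3.25)·(3.25) + (1.25)·(1.25)) / 3 = 22.75/3 = 7.5833

S is symmetric (S[j,i] = S[i,j]). Assembling:

S = [[6.9167, -0.25],
 [-0.25, 7.5833]]


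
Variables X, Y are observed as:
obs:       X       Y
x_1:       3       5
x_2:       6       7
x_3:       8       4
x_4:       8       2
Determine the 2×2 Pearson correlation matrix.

Step 1 — column means:
  mean(X) = (3 + 6 + 8 + 8) / 4 = 25/4 = 6.25
  mean(Y) = (5 + 7 + 4 + 2) / 4 = 18/4 = 4.5

Step 2 — sample variances and covariances s[i,j] = (1/(n-1)) · Σ_k (x_{k,i} - mean_i) · (x_{k,j} - mean_j), with n-1 = 3:
  s[X,X] = ((-3.25)·(-3.25) + (-0.25)·(-0.25) + (1.75)·(1.75) + (1.75)·(1.75)) / 3 = 16.75/3 = 5.5833
  s[X,Y] = ((-3.25)·(0.5) + (-0.25)·(2.5) + (1.75)·(-0.5) + (1.75)·(-2.5)) / 3 = -7.5/3 = -2.5
  s[Y,Y] = ((0.5)·(0.5) + (2.5)·(2.5) + (-0.5)·(-0.5) + (-2.5)·(-2.5)) / 3 = 13/3 = 4.3333
  Sample standard deviations s_i = √(s[i,i]):
  s(X) = √(5.5833) = 2.3629
  s(Y) = √(4.3333) = 2.0817

Step 3 — r_{ij} = s_{ij} / (s_i · s_j):
  r[X,X] = 1 (diagonal).
  r[X,Y] = -2.5 / (2.3629 · 2.0817) = -2.5 / 4.9188 = -0.5083
  r[Y,Y] = 1 (diagonal).

R is symmetric with unit diagonal. Assembling:

R = [[1, -0.5083],
 [-0.5083, 1]]


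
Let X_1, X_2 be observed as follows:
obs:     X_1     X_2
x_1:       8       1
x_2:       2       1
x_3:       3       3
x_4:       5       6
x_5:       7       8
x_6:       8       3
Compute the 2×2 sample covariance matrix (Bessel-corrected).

Step 1 — column means:
  mean(X_1) = (8 + 2 + 3 + 5 + 7 + 8) / 6 = 33/6 = 5.5
  mean(X_2) = (1 + 1 + 3 + 6 + 8 + 3) / 6 = 22/6 = 3.6667

Step 2 — sample covariance S[i,j] = (1/(n-1)) · Σ_k (x_{k,i} - mean_i) · (x_{k,j} - mean_j), with n-1 = 5.
  S[X_1,X_1] = ((2.5)·(2.5) + (-3.5)·(-3.5) + (-2.5)·(-2.5) + (-0.5)·(-0.5) + (1.5)·(1.5) + (2.5)·(2.5)) / 5 = 33.5/5 = 6.7
  S[X_1,X_2] = ((2.5)·(-2.6667) + (-3.5)·(-2.6667) + (-2.5)·(-0.6667) + (-0.5)·(2.3333) + (1.5)·(4.3333) + (2.5)·(-0.6667)) / 5 = 8/5 = 1.6
  S[X_2,X_2] = ((-2.6667)·(-2.6667) + (-2.6667)·(-2.6667) + (-0.6667)·(-0.6667) + (2.3333)·(2.3333) + (4.3333)·(4.3333) + (-0.6667)·(-0.6667)) / 5 = 39.3333/5 = 7.8667

S is symmetric (S[j,i] = S[i,j]). Assembling:

S = [[6.7, 1.6],
 [1.6, 7.8667]]


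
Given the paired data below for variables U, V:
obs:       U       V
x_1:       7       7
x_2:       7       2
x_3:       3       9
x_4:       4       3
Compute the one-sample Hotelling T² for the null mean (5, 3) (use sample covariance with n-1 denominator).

Step 1 — sample mean vector:
  mean(U) = (7 + 7 + 3 + 4) / 4 = 21/4 = 5.25
  mean(V) = (7 + 2 + 9 + 3) / 4 = 21/4 = 5.25
  x̄ = (5.25, 5.25),  deviation x̄ - mu_0 = (5.25, 5.25) - (5, 3) = (0.25, 2.25).

Step 2 — sample covariance matrix, S[i,j] = (1/(n-1)) · Σ_k (x_{k,i} - mean_i) · (x_{k,j} - mean_j), divisor n-1 = 3:
  S[U,U] = ((1.75)·(1.75) + (1.75)·(1.75) + (-2.25)·(-2.25) + (-1.25)·(-1.25)) / 3 = 12.75/3 = 4.25
  S[U,V] = ((1.75)·(1.75) + (1.75)·(-3.25) + (-2.25)·(3.75) + (-1.25)·(-2.25)) / 3 = -8.25/3 = -2.75
  S[V,V] = ((1.75)·(1.75) + (-3.25)·(-3.25) + (3.75)·(3.75) + (-2.25)·(-2.25)) / 3 = 32.75/3 = 10.9167
  S = [[4.25, -2.75],
 [-2.75, 10.9167]].

Step 3 — invert S. det(S) = 4.25·10.9167 - (-2.75)² = 38.8333.
  S^{-1} = (1/det) · [[d, -b], [-b, a]] = [[0.2811, 0.0708],
 [0.0708, 0.1094]].

Step 4 — quadratic form (x̄ - mu_0)^T · S^{-1} · (x̄ - mu_0):
  S^{-1} · (x̄ - mu_0) = (0.2296, 0.2639),
  (x̄ - mu_0)^T · [...] = (0.25)·(0.2296) + (2.25)·(0.2639) = 0.6513.

Step 5 — scale by n: T² = 4 · 0.6513 = 2.6052.

T² ≈ 2.6052


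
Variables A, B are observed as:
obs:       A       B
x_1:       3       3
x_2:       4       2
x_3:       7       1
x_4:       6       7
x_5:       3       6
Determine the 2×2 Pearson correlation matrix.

Step 1 — column means:
  mean(A) = (3 + 4 + 7 + 6 + 3) / 5 = 23/5 = 4.6
  mean(B) = (3 + 2 + 1 + 7 + 6) / 5 = 19/5 = 3.8

Step 2 — sample variances and covariances s[i,j] = (1/(n-1)) · Σ_k (x_{k,i} - mean_i) · (x_{k,j} - mean_j), with n-1 = 4:
  s[A,A] = ((-1.6)·(-1.6) + (-0.6)·(-0.6) + (2.4)·(2.4) + (1.4)·(1.4) + (-1.6)·(-1.6)) / 4 = 13.2/4 = 3.3
  s[A,B] = ((-1.6)·(-0.8) + (-0.6)·(-1.8) + (2.4)·(-2.8) + (1.4)·(3.2) + (-1.6)·(2.2)) / 4 = -3.4/4 = -0.85
  s[B,B] = ((-0.8)·(-0.8) + (-1.8)·(-1.8) + (-2.8)·(-2.8) + (3.2)·(3.2) + (2.2)·(2.2)) / 4 = 26.8/4 = 6.7
  Sample standard deviations s_i = √(s[i,i]):
  s(A) = √(3.3) = 1.8166
  s(B) = √(6.7) = 2.5884

Step 3 — r_{ij} = s_{ij} / (s_i · s_j):
  r[A,A] = 1 (diagonal).
  r[A,B] = -0.85 / (1.8166 · 2.5884) = -0.85 / 4.7021 = -0.1808
  r[B,B] = 1 (diagonal).

R is symmetric with unit diagonal. Assembling:

R = [[1, -0.1808],
 [-0.1808, 1]]


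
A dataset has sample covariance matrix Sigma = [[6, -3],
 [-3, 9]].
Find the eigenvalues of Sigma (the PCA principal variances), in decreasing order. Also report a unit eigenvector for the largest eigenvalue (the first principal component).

Step 1 — characteristic polynomial of 2×2 Sigma:
  det(Sigma - λI) = λ² - trace · λ + det = 0.
  trace = 6 + 9 = 15, det = 6·9 - (-3)² = 45.
Step 2 — discriminant:
  Δ = trace² - 4·det = 225 - 180 = 45.
Step 3 — eigenvalues:
  λ = (trace ± √Δ)/2 = (15 ± 6.7082)/2,
  λ_1 = 10.8541,  λ_2 = 4.1459.

Step 4 — unit eigenvector for λ_1: solve (Sigma - λ_1 I)v = 0. First row:
  (6 - 10.8541)·v_x + (-3)·v_y = 0, i.e. (-4.8541)·v_x + (-3)·v_y = 0,
  so v ∝ (b, λ_1 - a) = (-3, 4.8541); multiply by -1 so the first entry is positive: u = (3, -4.8541).
  ||u|| = √((3)² + (-4.8541)²) = √(32.5623) ≈ 5.7063,
  v_1 = u/||u|| ≈ (0.5257, -0.8507) (||v_1|| = 1).

λ_1 = 10.8541,  λ_2 = 4.1459;  v_1 ≈ (0.5257, -0.8507)


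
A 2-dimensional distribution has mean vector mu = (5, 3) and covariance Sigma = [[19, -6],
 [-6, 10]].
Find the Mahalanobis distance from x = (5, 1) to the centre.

Step 1 — centre the observation: (x - mu) = (0, -2).

Step 2 — invert Sigma. det(Sigma) = 19·10 - (-6)² = 154.
  Sigma^{-1} = (1/det) · [[d, -b], [-b, a]] = [[0.0649, 0.039],
 [0.039, 0.1234]].

Step 3 — form the quadratic (x - mu)^T · Sigma^{-1} · (x - mu):
  Sigma^{-1} · (x - mu) = (-0.0779, -0.2468).
  (x - mu)^T · [Sigma^{-1} · (x - mu)] = (0)·(-0.0779) + (-2)·(-0.2468) = 0.4935.

Step 4 — take square root: d = √(0.4935) ≈ 0.7025.

d(x, mu) = √(0.4935) ≈ 0.7025


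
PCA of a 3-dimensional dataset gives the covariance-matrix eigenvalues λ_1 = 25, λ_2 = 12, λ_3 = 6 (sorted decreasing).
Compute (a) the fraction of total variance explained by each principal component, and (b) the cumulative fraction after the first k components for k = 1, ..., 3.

Step 1 — total variance = trace(Sigma) = Σ λ_i = 25 + 12 + 6 = 43.

Step 2 — fraction explained by component i = λ_i / Σ λ:
  PC1: 25/43 = 0.5814
  PC2: 12/43 = 0.2791
  PC3: 6/43 = 0.1395

Step 3 — cumulative fraction after k components = (λ_1 + ... + λ_k) / Σ λ:
  k = 1: 25/43 = 0.5814
  k = 2: (25 + 12)/43 = 37/43 = 0.8605
  k = 3: (25 + 12 + 6)/43 = 43/43 = 1

Summary (fraction, with percent):

explained: PC1 0.5814 (58.14%), PC2 0.2791 (27.91%), PC3 0.1395 (13.95%);  cumulative: 0.5814, 0.8605, 1


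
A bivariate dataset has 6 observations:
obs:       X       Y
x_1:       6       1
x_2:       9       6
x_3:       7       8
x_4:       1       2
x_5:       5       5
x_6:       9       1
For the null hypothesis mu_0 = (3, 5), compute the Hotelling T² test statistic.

Step 1 — sample mean vector:
  mean(X) = (6 + 9 + 7 + 1 + 5 + 9) / 6 = 37/6 = 6.1667
  mean(Y) = (1 + 6 + 8 + 2 + 5 + 1) / 6 = 23/6 = 3.8333
  x̄ = (6.1667, 3.8333),  deviation x̄ - mu_0 = (6.1667, 3.8333) - (3, 5) = (3.1667, -1.1667).

Step 2 — sample covariance matrix, S[i,j] = (1/(n-1)) · Σ_k (x_{k,i} - mean_i) · (x_{k,j} - mean_j), divisor n-1 = 5:
  S[X,X] = ((-0.1667)·(-0.1667) + (2.8333)·(2.8333) + (0.8333)·(0.8333) + (-5.1667)·(-5.1667) + (-1.1667)·(-1.1667) + (2.8333)·(2.8333)) / 5 = 44.8333/5 = 8.9667
  S[X,Y] = ((-0.1667)·(-2.8333) + (2.8333)·(2.1667) + (0.8333)·(4.1667) + (-5.1667)·(-1.8333) + (-1.1667)·(1.1667) + (2.8333)·(-2.8333)) / 5 = 10.1667/5 = 2.0333
  S[Y,Y] = ((-2.8333)·(-2.8333) + (2.1667)·(2.1667) + (4.1667)·(4.1667) + (-1.8333)·(-1.8333) + (1.1667)·(1.1667) + (-2.8333)·(-2.8333)) / 5 = 42.8333/5 = 8.5667
  S = [[8.9667, 2.0333],
 [2.0333, 8.5667]].

Step 3 — invert S. det(S) = 8.9667·8.5667 - (2.0333)² = 72.68.
  S^{-1} = (1/det) · [[d, -b], [-b, a]] = [[0.1179, -0.028],
 [-0.028, 0.1234]].

Step 4 — quadratic form (x̄ - mu_0)^T · S^{-1} · (x̄ - mu_0):
  S^{-1} · (x̄ - mu_0) = (0.4059, -0.2325),
  (x̄ - mu_0)^T · [...] = (3.1667)·(0.4059) + (-1.1667)·(-0.2325) = 1.5566.

Step 5 — scale by n: T² = 6 · 1.5566 = 9.3396.

T² ≈ 9.3396


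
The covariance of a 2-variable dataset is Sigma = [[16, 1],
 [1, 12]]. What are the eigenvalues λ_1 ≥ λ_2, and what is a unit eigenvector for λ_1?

Step 1 — characteristic polynomial of 2×2 Sigma:
  det(Sigma - λI) = λ² - trace · λ + det = 0.
  trace = 16 + 12 = 28, det = 16·12 - (1)² = 191.
Step 2 — discriminant:
  Δ = trace² - 4·det = 784 - 764 = 20.
Step 3 — eigenvalues:
  λ = (trace ± √Δ)/2 = (28 ± 4.4721)/2,
  λ_1 = 16.2361,  λ_2 = 11.7639.

Step 4 — unit eigenvector for λ_1: solve (Sigma - λ_1 I)v = 0. First row:
  (16 - 16.2361)·v_x + (1)·v_y = 0, i.e. (-0.2361)·v_x + (1)·v_y = 0,
  so v ∝ (b, λ_1 - a) = (1, 0.2361) = u.
  ||u|| = √((1)² + (0.2361)²) = √(1.0557) ≈ 1.0275,
  v_1 = u/||u|| ≈ (0.9732, 0.2298) (||v_1|| = 1).

λ_1 = 16.2361,  λ_2 = 11.7639;  v_1 ≈ (0.9732, 0.2298)
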